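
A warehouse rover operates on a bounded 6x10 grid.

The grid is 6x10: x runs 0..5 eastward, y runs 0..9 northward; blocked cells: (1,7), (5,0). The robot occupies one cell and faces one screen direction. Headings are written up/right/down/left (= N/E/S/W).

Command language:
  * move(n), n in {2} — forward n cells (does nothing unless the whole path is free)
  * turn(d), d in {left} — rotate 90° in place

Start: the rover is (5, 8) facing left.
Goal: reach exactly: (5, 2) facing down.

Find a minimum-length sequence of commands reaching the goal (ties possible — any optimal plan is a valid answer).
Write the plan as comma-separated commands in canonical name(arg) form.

begin: (5, 8) facing left
step 1 (turn(left)): (5, 8) facing down
step 2 (move(2)): (5, 6) facing down
step 3 (move(2)): (5, 4) facing down
step 4 (move(2)): (5, 2) facing down
shorter routes all fall short; 4 is best.

turn(left), move(2), move(2), move(2)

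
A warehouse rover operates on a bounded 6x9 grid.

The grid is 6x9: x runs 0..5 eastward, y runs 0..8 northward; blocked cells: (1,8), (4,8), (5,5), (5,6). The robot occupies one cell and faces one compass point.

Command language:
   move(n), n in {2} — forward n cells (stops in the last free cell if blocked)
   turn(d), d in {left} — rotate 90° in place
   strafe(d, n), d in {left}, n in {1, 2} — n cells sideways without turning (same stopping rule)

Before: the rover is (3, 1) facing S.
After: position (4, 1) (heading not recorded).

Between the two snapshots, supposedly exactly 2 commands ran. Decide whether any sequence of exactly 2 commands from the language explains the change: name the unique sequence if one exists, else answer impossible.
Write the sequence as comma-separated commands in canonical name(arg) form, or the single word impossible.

key: running turn(left) before strafe(left, 1) would end elsewhere — order is forced
t0: (3, 1) facing S
[1] after strafe(left, 1): (4, 1) facing S
[2] after turn(left): (4, 1) facing E
no other 2-command option fits: unique.

strafe(left, 1), turn(left)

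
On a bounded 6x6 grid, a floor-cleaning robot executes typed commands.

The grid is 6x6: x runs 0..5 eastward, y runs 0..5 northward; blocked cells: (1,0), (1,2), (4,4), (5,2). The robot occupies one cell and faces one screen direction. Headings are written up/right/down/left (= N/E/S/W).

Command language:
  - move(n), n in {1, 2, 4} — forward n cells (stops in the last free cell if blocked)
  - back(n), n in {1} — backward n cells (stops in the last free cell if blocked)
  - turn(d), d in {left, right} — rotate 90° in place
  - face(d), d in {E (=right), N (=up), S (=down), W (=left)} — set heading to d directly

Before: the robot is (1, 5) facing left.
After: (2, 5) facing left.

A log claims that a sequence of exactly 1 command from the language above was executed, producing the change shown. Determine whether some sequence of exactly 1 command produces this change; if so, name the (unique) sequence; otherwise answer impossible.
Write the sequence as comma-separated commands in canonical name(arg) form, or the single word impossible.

key: still facing W — the one step turns nothing
t0: (1, 5) facing left
step 1 (back(1)): (2, 5) facing left
uniquely the one of 10 1-step routes that fits.

back(1)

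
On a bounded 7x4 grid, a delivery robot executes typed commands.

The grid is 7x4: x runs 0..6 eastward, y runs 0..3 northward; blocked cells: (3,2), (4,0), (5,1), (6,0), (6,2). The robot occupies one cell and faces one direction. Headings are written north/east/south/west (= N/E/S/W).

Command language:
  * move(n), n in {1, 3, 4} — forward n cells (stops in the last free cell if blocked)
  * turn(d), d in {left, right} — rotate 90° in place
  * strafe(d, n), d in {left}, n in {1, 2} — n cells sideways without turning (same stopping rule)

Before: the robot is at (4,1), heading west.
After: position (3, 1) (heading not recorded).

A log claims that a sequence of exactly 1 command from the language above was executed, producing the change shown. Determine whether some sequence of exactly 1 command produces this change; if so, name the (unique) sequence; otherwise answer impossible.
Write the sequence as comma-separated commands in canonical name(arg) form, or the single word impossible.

move(1)

from: at (4,1), heading west
t=1 move(1) ⇒ at (3,1), heading west
all 7 alternatives checked — unique.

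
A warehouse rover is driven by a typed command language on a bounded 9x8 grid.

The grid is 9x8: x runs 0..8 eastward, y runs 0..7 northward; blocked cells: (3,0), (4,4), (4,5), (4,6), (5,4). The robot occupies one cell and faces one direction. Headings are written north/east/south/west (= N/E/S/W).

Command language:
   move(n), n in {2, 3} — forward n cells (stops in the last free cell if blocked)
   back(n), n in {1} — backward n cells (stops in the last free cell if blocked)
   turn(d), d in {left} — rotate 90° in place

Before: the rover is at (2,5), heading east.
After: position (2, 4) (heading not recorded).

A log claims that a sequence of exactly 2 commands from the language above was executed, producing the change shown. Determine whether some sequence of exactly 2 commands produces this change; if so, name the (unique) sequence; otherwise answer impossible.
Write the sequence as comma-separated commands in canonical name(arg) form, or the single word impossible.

key: order matters: swapping turn(left) and back(1) lands elsewhere
start: at (2,5), heading east
1. turn(left) → at (2,5), heading north
2. back(1) → at (2,4), heading north
all 16 alternatives checked — unique.

turn(left), back(1)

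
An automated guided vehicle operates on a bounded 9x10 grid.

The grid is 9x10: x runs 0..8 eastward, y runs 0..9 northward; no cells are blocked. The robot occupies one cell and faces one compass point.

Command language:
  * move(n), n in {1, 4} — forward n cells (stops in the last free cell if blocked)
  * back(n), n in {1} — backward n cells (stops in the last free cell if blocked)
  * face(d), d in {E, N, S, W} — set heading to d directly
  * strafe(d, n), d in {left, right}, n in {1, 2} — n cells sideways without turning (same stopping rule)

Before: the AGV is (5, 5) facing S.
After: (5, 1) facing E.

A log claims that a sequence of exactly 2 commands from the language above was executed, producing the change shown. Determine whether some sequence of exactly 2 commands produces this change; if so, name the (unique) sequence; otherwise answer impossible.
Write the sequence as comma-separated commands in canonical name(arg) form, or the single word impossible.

key: position moved to (5,1) AND the heading swung to E — translation plus rotation needed
start: (5, 5) facing S
1. move(4) → (5, 1) facing S
2. face(E) → (5, 1) facing E
all 121 alternatives checked — unique.

move(4), face(E)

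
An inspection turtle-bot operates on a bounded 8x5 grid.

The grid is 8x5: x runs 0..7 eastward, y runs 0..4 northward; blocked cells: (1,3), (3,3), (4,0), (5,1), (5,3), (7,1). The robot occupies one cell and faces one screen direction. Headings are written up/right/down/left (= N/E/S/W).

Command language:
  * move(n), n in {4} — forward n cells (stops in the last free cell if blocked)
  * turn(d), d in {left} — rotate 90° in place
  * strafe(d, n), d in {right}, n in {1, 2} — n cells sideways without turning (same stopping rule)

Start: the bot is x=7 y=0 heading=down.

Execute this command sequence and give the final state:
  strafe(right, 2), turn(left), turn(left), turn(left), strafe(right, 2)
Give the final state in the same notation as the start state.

x=5 y=0 heading=left

start: x=7 y=0 heading=down
[1] after strafe(right, 2): x=5 y=0 heading=down
[2] after turn(left): x=5 y=0 heading=right
[3] after turn(left): x=5 y=0 heading=up
[4] after turn(left): x=5 y=0 heading=left
[5] after strafe(right, 2): x=5 y=0 heading=left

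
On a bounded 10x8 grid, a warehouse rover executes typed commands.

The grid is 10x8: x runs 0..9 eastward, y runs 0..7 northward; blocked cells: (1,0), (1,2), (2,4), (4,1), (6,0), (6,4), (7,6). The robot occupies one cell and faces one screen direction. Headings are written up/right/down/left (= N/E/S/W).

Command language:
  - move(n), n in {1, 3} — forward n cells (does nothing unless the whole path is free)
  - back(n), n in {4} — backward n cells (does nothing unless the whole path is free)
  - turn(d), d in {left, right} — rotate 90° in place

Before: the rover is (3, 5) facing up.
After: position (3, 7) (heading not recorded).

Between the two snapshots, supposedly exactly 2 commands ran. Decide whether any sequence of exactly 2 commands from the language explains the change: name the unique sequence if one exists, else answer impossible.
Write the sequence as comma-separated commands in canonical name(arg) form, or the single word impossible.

begin: (3, 5) facing up
t=1 move(1) ⇒ (3, 6) facing up
t=2 move(1) ⇒ (3, 7) facing up
no rival 2-sequence matches.

move(1), move(1)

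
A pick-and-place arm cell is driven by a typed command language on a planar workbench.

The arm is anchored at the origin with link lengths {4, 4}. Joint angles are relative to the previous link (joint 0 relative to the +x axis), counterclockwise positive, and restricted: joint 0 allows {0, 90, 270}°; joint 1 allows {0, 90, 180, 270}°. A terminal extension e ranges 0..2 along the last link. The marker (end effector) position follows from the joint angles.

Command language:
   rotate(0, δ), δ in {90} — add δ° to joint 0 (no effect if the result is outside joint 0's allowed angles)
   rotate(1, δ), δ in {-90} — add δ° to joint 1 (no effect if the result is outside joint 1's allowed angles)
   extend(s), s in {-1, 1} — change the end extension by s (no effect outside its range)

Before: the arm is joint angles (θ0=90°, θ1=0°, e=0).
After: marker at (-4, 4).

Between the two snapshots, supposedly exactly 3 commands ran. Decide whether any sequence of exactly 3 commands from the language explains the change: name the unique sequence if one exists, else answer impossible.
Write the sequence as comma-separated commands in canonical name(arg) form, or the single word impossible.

rotate(1, -90), rotate(1, -90), rotate(1, -90)

begin: joint angles (θ0=90°, θ1=0°, e=0)
t=1 rotate(1, -90) ⇒ joint angles (θ0=90°, θ1=270°, e=0)
t=2 rotate(1, -90) ⇒ joint angles (θ0=90°, θ1=180°, e=0)
t=3 rotate(1, -90) ⇒ joint angles (θ0=90°, θ1=90°, e=0)
no other 3-command option fits: unique.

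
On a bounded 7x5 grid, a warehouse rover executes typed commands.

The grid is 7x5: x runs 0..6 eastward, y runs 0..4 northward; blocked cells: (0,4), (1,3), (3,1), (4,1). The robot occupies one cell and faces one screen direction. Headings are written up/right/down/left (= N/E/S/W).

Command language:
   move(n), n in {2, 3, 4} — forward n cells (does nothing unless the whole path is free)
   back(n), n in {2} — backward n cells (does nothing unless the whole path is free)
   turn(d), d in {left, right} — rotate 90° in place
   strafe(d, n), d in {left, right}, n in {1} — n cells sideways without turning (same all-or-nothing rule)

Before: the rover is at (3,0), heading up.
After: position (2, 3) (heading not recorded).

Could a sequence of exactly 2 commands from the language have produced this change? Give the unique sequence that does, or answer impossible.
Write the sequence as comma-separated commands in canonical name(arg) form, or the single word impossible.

strafe(left, 1), move(3)

key: running move(3) before strafe(left, 1) would end elsewhere — order is forced
begin: at (3,0), heading up
1. strafe(left, 1) → at (2,0), heading up
2. move(3) → at (2,3), heading up
no other 2-command option fits: unique.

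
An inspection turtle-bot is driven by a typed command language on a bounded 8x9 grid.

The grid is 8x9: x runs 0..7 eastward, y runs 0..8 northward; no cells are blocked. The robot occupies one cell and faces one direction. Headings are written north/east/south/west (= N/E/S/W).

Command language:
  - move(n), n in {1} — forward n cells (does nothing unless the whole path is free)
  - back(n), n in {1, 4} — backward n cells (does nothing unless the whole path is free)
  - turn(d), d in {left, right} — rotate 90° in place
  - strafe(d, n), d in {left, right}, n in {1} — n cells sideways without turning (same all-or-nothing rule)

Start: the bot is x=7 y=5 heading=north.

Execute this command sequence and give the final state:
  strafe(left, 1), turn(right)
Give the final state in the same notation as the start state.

t0: x=7 y=5 heading=north
t=1 strafe(left, 1) ⇒ x=6 y=5 heading=north
t=2 turn(right) ⇒ x=6 y=5 heading=east

x=6 y=5 heading=east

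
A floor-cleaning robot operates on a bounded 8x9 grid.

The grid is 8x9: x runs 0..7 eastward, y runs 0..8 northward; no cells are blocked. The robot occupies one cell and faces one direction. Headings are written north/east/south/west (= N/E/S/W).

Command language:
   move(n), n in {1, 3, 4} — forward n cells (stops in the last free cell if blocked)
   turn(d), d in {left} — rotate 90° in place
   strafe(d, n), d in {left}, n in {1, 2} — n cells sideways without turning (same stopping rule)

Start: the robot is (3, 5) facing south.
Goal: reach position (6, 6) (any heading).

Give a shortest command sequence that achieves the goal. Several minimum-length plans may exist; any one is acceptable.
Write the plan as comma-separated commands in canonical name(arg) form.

start: (3, 5) facing south
[1] after turn(left): (3, 5) facing east
[2] after move(3): (6, 5) facing east
[3] after strafe(left, 1): (6, 6) facing east
nothing shorter than 3 reaches the goal.

turn(left), move(3), strafe(left, 1)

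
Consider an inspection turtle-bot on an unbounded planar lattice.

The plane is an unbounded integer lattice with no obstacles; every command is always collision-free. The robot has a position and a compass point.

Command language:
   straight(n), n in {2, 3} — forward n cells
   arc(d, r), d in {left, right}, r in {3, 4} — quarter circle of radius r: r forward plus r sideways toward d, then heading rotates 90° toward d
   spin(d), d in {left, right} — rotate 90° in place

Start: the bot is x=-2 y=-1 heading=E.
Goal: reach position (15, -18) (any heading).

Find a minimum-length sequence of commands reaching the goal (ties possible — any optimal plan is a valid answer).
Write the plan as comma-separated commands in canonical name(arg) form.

arc(right, 3), arc(left, 4), arc(right, 3), arc(left, 4), arc(right, 3)

begin: x=-2 y=-1 heading=E
1. arc(right, 3) → x=1 y=-4 heading=S
2. arc(left, 4) → x=5 y=-8 heading=E
3. arc(right, 3) → x=8 y=-11 heading=S
4. arc(left, 4) → x=12 y=-15 heading=E
5. arc(right, 3) → x=15 y=-18 heading=S
minimal: 5 command(s), checked below 5.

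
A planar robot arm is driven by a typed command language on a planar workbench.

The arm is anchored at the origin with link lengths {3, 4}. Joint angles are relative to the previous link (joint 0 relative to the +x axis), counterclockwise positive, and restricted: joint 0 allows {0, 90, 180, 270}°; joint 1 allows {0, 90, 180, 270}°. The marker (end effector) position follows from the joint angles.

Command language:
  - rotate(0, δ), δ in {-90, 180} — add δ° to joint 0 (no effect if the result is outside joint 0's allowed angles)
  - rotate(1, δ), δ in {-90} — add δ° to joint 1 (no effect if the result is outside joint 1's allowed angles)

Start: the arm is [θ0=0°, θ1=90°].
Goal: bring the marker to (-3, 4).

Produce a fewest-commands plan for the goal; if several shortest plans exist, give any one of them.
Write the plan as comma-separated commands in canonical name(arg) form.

initial: [θ0=0°, θ1=90°]
[1] after rotate(1, -90): [θ0=0°, θ1=0°]
[2] after rotate(1, -90): [θ0=0°, θ1=270°]
[3] after rotate(0, 180): [θ0=180°, θ1=270°]
no 2-step plan works, so 3 is optimal.

rotate(1, -90), rotate(1, -90), rotate(0, 180)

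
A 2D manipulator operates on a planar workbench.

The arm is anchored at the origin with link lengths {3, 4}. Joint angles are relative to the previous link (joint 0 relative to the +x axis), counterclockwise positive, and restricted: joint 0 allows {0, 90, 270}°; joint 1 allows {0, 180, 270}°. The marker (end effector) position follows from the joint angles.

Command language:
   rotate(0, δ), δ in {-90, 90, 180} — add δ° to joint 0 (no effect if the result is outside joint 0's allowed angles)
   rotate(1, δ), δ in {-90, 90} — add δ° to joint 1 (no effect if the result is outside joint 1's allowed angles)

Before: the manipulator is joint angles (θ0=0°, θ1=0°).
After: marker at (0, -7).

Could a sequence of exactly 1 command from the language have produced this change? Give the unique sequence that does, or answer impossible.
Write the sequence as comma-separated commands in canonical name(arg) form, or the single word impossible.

rotate(0, -90)

start: joint angles (θ0=0°, θ1=0°)
1. rotate(0, -90) → joint angles (θ0=270°, θ1=0°)
uniquely the one of 5 1-step routes that fits.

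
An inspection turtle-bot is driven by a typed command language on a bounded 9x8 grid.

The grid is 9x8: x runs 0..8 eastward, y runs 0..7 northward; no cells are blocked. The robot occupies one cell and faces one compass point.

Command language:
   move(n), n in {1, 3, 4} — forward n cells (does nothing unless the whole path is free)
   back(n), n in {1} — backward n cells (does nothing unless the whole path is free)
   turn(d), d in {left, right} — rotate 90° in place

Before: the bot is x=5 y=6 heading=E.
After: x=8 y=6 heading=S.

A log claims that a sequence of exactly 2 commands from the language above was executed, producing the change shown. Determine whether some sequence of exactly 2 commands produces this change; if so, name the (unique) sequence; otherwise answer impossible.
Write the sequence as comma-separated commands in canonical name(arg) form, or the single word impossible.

move(3), turn(right)

key: order matters: swapping move(3) and turn(right) lands elsewhere
begin: x=5 y=6 heading=E
t=1 move(3) ⇒ x=8 y=6 heading=E
t=2 turn(right) ⇒ x=8 y=6 heading=S
no rival 2-sequence matches.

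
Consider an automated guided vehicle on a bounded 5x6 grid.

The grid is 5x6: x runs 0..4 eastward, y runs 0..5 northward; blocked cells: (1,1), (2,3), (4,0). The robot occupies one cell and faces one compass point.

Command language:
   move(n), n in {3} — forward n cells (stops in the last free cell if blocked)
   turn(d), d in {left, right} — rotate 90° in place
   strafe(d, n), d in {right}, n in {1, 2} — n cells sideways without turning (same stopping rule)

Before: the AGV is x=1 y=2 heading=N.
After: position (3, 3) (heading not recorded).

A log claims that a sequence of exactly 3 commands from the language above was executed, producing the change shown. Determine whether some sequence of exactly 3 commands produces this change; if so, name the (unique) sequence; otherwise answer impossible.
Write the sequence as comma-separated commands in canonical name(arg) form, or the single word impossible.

strafe(right, 2), turn(left), strafe(right, 1)

key: order matters: swapping strafe(right, 2) and strafe(right, 1) lands elsewhere
from: x=1 y=2 heading=N
1. strafe(right, 2) → x=3 y=2 heading=N
2. turn(left) → x=3 y=2 heading=W
3. strafe(right, 1) → x=3 y=3 heading=W
no other 3-command option fits: unique.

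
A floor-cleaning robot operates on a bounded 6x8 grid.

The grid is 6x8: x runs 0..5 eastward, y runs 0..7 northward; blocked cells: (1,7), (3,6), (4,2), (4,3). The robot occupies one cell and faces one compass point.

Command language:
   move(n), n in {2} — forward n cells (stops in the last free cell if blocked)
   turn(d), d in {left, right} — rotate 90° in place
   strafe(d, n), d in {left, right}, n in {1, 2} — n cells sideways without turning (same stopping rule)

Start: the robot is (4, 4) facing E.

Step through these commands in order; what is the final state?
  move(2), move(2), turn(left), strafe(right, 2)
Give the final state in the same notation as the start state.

(5, 4) facing N

begin: (4, 4) facing E
1. move(2) → (5, 4) facing E
2. move(2) → (5, 4) facing E
3. turn(left) → (5, 4) facing N
4. strafe(right, 2) → (5, 4) facing N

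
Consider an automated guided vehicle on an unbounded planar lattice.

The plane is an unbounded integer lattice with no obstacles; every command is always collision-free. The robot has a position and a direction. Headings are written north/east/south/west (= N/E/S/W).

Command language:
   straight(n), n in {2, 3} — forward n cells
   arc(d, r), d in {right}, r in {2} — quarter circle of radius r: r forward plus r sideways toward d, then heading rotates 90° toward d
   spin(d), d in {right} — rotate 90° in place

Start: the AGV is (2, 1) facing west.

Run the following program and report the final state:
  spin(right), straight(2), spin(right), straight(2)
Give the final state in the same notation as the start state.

begin: (2, 1) facing west
[1] after spin(right): (2, 1) facing north
[2] after straight(2): (2, 3) facing north
[3] after spin(right): (2, 3) facing east
[4] after straight(2): (4, 3) facing east

(4, 3) facing east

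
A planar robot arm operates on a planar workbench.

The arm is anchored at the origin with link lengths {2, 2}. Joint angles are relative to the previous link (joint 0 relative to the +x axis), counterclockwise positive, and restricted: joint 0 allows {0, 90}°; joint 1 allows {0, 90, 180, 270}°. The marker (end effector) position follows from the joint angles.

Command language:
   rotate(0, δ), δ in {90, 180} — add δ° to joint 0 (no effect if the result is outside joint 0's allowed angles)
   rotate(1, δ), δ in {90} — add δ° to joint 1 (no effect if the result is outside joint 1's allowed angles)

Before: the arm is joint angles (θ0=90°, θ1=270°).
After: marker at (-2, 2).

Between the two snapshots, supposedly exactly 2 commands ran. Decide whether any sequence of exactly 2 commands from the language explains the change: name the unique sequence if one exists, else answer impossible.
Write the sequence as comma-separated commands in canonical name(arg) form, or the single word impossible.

rotate(1, 90), rotate(1, 90)

initial: joint angles (θ0=90°, θ1=270°)
t=1 rotate(1, 90) ⇒ joint angles (θ0=90°, θ1=0°)
t=2 rotate(1, 90) ⇒ joint angles (θ0=90°, θ1=90°)
uniquely the one of 9 2-step routes that fits.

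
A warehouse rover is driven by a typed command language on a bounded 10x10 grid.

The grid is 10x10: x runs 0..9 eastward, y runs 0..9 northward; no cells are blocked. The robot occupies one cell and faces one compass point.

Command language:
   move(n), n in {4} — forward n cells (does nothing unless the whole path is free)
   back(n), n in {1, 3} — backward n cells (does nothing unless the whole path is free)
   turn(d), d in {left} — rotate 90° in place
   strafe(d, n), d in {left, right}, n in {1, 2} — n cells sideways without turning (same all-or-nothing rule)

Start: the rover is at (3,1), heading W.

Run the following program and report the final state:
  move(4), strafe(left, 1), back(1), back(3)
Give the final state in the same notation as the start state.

t0: at (3,1), heading W
step 1 (move(4)): at (3,1), heading W
step 2 (strafe(left, 1)): at (3,0), heading W
step 3 (back(1)): at (4,0), heading W
step 4 (back(3)): at (7,0), heading W

at (7,0), heading W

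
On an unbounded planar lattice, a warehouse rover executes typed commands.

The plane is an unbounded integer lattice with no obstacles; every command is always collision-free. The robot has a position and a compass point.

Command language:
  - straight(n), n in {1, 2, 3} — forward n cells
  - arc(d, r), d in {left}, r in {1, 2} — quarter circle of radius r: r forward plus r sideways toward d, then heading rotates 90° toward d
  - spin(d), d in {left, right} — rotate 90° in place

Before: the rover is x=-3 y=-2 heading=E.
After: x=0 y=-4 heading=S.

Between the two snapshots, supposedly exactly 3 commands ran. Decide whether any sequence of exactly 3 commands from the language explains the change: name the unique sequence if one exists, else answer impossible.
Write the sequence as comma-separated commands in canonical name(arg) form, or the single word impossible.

key: order matters: swapping straight(3) and straight(2) lands elsewhere
from: x=-3 y=-2 heading=E
step 1 (straight(3)): x=0 y=-2 heading=E
step 2 (spin(right)): x=0 y=-2 heading=S
step 3 (straight(2)): x=0 y=-4 heading=S
all 343 alternatives checked — unique.

straight(3), spin(right), straight(2)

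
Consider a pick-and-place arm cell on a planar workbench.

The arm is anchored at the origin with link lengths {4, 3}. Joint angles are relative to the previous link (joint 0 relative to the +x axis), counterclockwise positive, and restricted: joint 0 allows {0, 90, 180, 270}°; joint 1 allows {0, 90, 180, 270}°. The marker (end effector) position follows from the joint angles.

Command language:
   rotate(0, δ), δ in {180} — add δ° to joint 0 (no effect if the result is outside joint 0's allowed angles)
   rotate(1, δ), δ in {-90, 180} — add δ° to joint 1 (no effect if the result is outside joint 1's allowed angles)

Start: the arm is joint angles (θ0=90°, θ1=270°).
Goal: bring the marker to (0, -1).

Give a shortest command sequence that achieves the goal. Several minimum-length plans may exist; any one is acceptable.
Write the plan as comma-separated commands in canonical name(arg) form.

initial: joint angles (θ0=90°, θ1=270°)
1. rotate(0, 180) → joint angles (θ0=270°, θ1=270°)
2. rotate(1, -90) → joint angles (θ0=270°, θ1=180°)
nothing shorter than 2 reaches the goal.

rotate(0, 180), rotate(1, -90)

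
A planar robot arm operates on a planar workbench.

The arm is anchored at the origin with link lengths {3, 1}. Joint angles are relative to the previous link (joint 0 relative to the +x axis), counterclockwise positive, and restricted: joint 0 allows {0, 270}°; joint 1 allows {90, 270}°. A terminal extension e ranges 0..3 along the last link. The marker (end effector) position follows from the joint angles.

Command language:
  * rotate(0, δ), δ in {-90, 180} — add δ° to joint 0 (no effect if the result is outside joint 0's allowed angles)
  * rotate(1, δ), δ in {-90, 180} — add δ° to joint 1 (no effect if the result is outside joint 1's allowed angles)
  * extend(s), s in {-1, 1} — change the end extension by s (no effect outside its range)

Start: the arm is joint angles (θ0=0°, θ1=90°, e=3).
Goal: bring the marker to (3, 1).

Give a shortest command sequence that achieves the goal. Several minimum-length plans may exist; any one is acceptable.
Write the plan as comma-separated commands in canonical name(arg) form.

initial: joint angles (θ0=0°, θ1=90°, e=3)
t=1 extend(-1) ⇒ joint angles (θ0=0°, θ1=90°, e=2)
t=2 extend(-1) ⇒ joint angles (θ0=0°, θ1=90°, e=1)
t=3 extend(-1) ⇒ joint angles (θ0=0°, θ1=90°, e=0)
minimal: 3 command(s), checked below 3.

extend(-1), extend(-1), extend(-1)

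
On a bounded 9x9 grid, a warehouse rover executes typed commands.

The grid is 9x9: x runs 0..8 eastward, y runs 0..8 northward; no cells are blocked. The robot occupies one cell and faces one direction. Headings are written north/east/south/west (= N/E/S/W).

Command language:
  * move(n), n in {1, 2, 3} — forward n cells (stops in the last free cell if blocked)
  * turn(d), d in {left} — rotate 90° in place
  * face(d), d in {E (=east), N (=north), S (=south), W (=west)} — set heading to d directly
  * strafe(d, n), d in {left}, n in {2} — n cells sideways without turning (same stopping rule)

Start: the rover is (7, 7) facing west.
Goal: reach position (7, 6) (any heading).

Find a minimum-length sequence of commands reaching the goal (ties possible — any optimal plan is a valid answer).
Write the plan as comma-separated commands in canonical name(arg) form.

from: (7, 7) facing west
1. face(S) → (7, 7) facing south
2. move(1) → (7, 6) facing south
no 1-step plan works, so 2 is optimal.

face(S), move(1)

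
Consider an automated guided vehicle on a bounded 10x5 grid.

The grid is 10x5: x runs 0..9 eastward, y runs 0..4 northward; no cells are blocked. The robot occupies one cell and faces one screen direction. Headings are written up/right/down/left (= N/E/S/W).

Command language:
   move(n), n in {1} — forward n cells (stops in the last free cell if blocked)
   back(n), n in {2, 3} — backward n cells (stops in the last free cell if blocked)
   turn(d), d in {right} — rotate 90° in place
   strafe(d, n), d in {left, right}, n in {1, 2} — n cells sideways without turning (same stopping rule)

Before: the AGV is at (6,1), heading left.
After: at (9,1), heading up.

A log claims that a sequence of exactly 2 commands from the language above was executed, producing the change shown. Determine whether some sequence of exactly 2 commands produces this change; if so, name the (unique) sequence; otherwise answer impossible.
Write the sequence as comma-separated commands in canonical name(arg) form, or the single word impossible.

key: running turn(right) before back(3) would end elsewhere — order is forced
start: at (6,1), heading left
step 1 (back(3)): at (9,1), heading left
step 2 (turn(right)): at (9,1), heading up
all 64 alternatives checked — unique.

back(3), turn(right)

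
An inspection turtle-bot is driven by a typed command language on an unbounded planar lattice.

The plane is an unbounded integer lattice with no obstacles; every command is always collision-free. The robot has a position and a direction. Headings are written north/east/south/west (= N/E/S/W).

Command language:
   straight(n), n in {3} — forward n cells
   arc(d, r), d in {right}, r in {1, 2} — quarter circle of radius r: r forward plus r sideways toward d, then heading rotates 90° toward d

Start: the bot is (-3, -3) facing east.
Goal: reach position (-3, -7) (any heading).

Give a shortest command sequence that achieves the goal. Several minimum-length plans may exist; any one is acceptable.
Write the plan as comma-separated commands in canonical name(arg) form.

begin: (-3, -3) facing east
1. arc(right, 2) → (-1, -5) facing south
2. arc(right, 2) → (-3, -7) facing west
nothing shorter than 2 reaches the goal.

arc(right, 2), arc(right, 2)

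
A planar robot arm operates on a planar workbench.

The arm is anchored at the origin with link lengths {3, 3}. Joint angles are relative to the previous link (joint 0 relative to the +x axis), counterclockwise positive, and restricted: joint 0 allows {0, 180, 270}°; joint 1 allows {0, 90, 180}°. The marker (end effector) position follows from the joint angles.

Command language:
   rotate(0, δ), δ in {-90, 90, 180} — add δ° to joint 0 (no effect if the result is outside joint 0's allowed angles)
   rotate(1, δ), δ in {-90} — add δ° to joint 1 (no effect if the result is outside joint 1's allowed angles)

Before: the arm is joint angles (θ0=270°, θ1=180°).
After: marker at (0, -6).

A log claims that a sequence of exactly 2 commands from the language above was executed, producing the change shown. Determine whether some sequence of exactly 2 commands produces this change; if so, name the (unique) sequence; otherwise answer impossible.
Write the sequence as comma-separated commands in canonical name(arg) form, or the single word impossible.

begin: joint angles (θ0=270°, θ1=180°)
[1] after rotate(1, -90): joint angles (θ0=270°, θ1=90°)
[2] after rotate(1, -90): joint angles (θ0=270°, θ1=0°)
no other 2-command option fits: unique.

rotate(1, -90), rotate(1, -90)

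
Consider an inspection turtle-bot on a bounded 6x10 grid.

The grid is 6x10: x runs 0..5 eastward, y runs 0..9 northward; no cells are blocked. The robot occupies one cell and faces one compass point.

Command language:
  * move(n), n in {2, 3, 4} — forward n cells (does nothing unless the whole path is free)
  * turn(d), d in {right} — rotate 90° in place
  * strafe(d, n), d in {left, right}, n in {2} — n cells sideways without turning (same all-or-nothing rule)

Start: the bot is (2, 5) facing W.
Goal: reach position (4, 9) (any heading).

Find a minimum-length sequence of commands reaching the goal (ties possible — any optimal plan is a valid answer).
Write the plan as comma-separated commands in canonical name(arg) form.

turn(right), strafe(right, 2), move(4)

begin: (2, 5) facing W
1. turn(right) → (2, 5) facing N
2. strafe(right, 2) → (4, 5) facing N
3. move(4) → (4, 9) facing N
nothing shorter than 3 reaches the goal.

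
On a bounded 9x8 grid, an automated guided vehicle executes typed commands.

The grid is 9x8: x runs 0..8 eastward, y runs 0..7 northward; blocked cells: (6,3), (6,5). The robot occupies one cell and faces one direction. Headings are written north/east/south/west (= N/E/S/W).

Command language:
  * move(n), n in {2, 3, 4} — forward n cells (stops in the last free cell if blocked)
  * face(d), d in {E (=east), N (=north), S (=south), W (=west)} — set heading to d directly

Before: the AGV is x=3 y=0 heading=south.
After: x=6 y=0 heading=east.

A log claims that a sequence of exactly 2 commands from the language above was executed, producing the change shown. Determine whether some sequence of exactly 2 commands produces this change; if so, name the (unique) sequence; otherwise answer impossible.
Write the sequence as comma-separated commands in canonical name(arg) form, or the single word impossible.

key: running move(3) before face(E) would end elsewhere — order is forced
from: x=3 y=0 heading=south
step 1 (face(E)): x=3 y=0 heading=east
step 2 (move(3)): x=6 y=0 heading=east
no other 2-command option fits: unique.

face(E), move(3)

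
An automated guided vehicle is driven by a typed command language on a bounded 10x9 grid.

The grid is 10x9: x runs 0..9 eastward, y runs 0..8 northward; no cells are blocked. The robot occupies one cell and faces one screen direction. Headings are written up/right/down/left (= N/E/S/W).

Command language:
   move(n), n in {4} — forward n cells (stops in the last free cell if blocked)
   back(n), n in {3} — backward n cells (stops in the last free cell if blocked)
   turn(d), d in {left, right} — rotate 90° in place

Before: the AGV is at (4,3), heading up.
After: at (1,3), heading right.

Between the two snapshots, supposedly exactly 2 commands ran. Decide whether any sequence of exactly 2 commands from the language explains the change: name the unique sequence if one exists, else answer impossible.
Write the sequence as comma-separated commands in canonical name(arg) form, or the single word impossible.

key: position moved to (1,3) AND the heading swung to E — translation plus rotation needed
t0: at (4,3), heading up
1. turn(right) → at (4,3), heading right
2. back(3) → at (1,3), heading right
all 16 alternatives checked — unique.

turn(right), back(3)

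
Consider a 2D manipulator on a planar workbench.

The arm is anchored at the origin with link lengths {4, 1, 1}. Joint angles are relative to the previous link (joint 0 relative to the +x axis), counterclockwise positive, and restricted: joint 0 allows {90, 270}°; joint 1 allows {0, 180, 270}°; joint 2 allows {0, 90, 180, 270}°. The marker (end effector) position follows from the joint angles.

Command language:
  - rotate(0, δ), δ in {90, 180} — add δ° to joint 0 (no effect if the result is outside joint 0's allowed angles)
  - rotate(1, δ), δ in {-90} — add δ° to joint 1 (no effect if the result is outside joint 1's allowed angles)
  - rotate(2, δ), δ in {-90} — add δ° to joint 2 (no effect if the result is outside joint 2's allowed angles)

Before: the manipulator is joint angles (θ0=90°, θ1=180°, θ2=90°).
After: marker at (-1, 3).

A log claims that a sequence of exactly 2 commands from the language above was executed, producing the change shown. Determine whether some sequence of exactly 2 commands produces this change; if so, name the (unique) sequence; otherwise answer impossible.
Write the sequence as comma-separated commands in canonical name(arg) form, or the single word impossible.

t0: joint angles (θ0=90°, θ1=180°, θ2=90°)
1. rotate(2, -90) → joint angles (θ0=90°, θ1=180°, θ2=0°)
2. rotate(2, -90) → joint angles (θ0=90°, θ1=180°, θ2=270°)
no other 2-command option fits: unique.

rotate(2, -90), rotate(2, -90)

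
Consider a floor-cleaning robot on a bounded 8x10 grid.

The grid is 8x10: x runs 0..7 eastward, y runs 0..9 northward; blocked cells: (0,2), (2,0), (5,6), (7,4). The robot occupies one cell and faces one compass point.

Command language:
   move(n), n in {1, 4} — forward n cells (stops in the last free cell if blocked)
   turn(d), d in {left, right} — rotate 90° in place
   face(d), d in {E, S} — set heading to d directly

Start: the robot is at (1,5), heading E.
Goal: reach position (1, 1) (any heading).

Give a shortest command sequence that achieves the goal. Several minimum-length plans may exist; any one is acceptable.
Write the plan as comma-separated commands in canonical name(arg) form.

face(S), move(4)

begin: at (1,5), heading E
[1] after face(S): at (1,5), heading S
[2] after move(4): at (1,1), heading S
nothing shorter than 2 reaches the goal.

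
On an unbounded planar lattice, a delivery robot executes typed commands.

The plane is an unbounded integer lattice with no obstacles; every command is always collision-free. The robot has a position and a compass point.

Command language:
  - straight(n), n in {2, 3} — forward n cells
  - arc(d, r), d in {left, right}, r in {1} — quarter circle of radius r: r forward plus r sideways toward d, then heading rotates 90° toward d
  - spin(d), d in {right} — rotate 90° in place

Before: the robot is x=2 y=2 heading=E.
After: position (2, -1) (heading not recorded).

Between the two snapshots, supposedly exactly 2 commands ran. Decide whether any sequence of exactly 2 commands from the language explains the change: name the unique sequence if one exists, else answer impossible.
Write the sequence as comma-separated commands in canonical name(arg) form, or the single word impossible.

key: order matters: swapping spin(right) and straight(3) lands elsewhere
initial: x=2 y=2 heading=E
[1] after spin(right): x=2 y=2 heading=S
[2] after straight(3): x=2 y=-1 heading=S
no other 2-command option fits: unique.

spin(right), straight(3)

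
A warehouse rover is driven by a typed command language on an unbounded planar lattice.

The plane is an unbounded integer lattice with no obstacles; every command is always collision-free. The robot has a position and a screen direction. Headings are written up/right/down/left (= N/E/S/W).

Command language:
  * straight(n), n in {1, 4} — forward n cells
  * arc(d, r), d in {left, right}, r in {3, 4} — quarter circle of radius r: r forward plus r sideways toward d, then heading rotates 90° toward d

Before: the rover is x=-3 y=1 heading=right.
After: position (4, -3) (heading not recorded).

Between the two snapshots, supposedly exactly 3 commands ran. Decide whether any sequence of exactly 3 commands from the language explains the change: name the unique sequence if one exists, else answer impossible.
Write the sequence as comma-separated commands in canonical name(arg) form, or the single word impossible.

key: order matters: swapping straight(4) and straight(1) lands elsewhere
start: x=-3 y=1 heading=right
t=1 straight(4) ⇒ x=1 y=1 heading=right
t=2 arc(right, 3) ⇒ x=4 y=-2 heading=down
t=3 straight(1) ⇒ x=4 y=-3 heading=down
uniquely the one of 216 3-step routes that fits.

straight(4), arc(right, 3), straight(1)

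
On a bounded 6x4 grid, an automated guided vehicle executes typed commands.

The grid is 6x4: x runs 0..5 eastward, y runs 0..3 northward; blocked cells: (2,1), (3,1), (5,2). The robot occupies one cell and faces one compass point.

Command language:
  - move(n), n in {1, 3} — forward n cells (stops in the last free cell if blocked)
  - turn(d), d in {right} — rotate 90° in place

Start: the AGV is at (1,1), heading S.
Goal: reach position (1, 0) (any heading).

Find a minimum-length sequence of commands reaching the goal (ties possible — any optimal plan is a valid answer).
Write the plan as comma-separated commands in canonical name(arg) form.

move(3)

begin: at (1,1), heading S
1. move(3) → at (1,0), heading S
minimal: 1 command(s), checked below 1.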